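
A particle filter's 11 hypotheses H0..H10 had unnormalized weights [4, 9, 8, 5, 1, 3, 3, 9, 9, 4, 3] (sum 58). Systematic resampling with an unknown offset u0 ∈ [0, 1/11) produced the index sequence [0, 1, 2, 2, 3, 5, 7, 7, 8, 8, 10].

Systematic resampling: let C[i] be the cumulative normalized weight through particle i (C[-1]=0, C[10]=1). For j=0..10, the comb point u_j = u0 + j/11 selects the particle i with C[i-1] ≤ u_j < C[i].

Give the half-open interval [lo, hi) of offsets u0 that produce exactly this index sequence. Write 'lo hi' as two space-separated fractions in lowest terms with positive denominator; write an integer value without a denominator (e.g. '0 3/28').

27/638 39/638

C = [2/29, 13/58, 21/58, 13/29, 27/58, 15/29, 33/58, 21/29, 51/58, 55/58, 1]
j=0 picked index 0: u0 ∈ [0, 2/29)
j=1 picked index 1: u0 ∈ [-7/319, 85/638)
j=2 picked index 2: u0 ∈ [27/638, 115/638)
j=3 picked index 2: u0 ∈ [-31/638, 57/638)
j=4 picked index 3: u0 ∈ [-1/638, 27/319)
j=5 picked index 5: u0 ∈ [7/638, 20/319)
j=6 picked index 7: u0 ∈ [15/638, 57/319)
j=7 picked index 7: u0 ∈ [-43/638, 28/319)
j=8 picked index 8: u0 ∈ [-1/319, 97/638)
j=9 picked index 8: u0 ∈ [-30/319, 39/638)
j=10 picked index 10: u0 ∈ [25/638, 1/11)
intersection: [27/638, 39/638)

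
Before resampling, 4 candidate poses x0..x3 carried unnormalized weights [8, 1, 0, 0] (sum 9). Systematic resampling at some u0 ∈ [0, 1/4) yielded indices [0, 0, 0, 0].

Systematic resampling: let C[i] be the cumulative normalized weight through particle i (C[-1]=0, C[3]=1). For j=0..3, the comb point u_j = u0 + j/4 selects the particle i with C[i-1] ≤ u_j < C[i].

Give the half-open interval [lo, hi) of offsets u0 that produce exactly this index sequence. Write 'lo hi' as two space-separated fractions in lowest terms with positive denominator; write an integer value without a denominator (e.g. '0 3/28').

0 5/36

C = [8/9, 1, 1, 1]
j=0 picked index 0: u0 ∈ [0, 8/9)
j=1 picked index 0: u0 ∈ [-1/4, 23/36)
j=2 picked index 0: u0 ∈ [-1/2, 7/18)
j=3 picked index 0: u0 ∈ [-3/4, 5/36)
intersection: [0, 5/36)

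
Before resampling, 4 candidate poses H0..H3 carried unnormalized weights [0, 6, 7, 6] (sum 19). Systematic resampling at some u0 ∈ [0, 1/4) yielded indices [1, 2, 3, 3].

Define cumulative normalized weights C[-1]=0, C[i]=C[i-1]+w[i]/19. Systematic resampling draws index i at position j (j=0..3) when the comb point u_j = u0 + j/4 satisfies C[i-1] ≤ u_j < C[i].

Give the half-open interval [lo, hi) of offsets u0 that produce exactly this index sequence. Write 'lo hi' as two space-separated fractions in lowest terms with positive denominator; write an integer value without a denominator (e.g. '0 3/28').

C = [0, 6/19, 13/19, 1]
j=0 picked index 1: u0 ∈ [0, 6/19)
j=1 picked index 2: u0 ∈ [5/76, 33/76)
j=2 picked index 3: u0 ∈ [7/38, 1/2)
j=3 picked index 3: u0 ∈ [-5/76, 1/4)
intersection: [7/38, 1/4)

7/38 1/4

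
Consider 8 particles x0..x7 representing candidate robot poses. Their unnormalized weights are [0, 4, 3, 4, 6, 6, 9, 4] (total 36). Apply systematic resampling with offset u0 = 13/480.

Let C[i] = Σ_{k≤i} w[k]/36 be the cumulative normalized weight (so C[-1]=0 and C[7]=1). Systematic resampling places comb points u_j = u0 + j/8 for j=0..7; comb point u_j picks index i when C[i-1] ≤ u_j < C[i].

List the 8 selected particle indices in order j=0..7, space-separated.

C = [0, 1/9, 7/36, 11/36, 17/36, 23/36, 8/9, 1]
j=0: u_0=13/480 ∈ [0, 1/9) → index 1
j=1: u_1=73/480 ∈ [1/9, 7/36) → index 2
j=2: u_2=133/480 ∈ [7/36, 11/36) → index 3
j=3: u_3=193/480 ∈ [11/36, 17/36) → index 4
j=4: u_4=253/480 ∈ [17/36, 23/36) → index 5
j=5: u_5=313/480 ∈ [23/36, 8/9) → index 6
j=6: u_6=373/480 ∈ [23/36, 8/9) → index 6
j=7: u_7=433/480 ∈ [8/9, 1) → index 7

1 2 3 4 5 6 6 7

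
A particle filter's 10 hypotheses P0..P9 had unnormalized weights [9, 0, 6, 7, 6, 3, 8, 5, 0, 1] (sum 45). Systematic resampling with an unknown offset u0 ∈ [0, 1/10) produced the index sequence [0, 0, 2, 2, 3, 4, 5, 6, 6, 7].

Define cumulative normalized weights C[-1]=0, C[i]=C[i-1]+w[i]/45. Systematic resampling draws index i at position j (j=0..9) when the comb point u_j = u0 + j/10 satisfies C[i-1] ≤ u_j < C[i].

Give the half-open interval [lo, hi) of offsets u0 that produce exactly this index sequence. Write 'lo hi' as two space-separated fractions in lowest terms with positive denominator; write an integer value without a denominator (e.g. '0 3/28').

1/45 1/30

C = [1/5, 1/5, 1/3, 22/45, 28/45, 31/45, 13/15, 44/45, 44/45, 1]
j=0 picked index 0: u0 ∈ [0, 1/5)
j=1 picked index 0: u0 ∈ [-1/10, 1/10)
j=2 picked index 2: u0 ∈ [0, 2/15)
j=3 picked index 2: u0 ∈ [-1/10, 1/30)
j=4 picked index 3: u0 ∈ [-1/15, 4/45)
j=5 picked index 4: u0 ∈ [-1/90, 11/90)
j=6 picked index 5: u0 ∈ [1/45, 4/45)
j=7 picked index 6: u0 ∈ [-1/90, 1/6)
j=8 picked index 6: u0 ∈ [-1/9, 1/15)
j=9 picked index 7: u0 ∈ [-1/30, 7/90)
intersection: [1/45, 1/30)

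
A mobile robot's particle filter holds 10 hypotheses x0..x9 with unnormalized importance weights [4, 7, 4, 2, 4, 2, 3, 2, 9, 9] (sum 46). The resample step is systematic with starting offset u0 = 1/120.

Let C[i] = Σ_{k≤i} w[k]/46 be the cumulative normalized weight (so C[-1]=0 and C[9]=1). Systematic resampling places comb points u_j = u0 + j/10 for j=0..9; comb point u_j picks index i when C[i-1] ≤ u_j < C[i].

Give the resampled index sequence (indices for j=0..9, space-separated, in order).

0 1 1 2 4 6 7 8 9 9

C = [2/23, 11/46, 15/46, 17/46, 21/46, 1/2, 13/23, 14/23, 37/46, 1]
j=0: u_0=1/120 ∈ [0, 2/23) → index 0
j=1: u_1=13/120 ∈ [2/23, 11/46) → index 1
j=2: u_2=5/24 ∈ [2/23, 11/46) → index 1
j=3: u_3=37/120 ∈ [11/46, 15/46) → index 2
j=4: u_4=49/120 ∈ [17/46, 21/46) → index 4
j=5: u_5=61/120 ∈ [1/2, 13/23) → index 6
j=6: u_6=73/120 ∈ [13/23, 14/23) → index 7
j=7: u_7=17/24 ∈ [14/23, 37/46) → index 8
j=8: u_8=97/120 ∈ [37/46, 1) → index 9
j=9: u_9=109/120 ∈ [37/46, 1) → index 9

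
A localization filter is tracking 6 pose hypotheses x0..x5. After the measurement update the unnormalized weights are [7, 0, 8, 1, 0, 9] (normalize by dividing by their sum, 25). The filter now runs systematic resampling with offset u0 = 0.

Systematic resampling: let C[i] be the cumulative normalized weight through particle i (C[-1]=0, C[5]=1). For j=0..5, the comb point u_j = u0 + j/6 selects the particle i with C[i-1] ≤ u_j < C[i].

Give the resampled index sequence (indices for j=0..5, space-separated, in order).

0 0 2 2 5 5

C = [7/25, 7/25, 3/5, 16/25, 16/25, 1]
j=0: u_0=0 ∈ [0, 7/25) → index 0
j=1: u_1=1/6 ∈ [0, 7/25) → index 0
j=2: u_2=1/3 ∈ [7/25, 3/5) → index 2
j=3: u_3=1/2 ∈ [7/25, 3/5) → index 2
j=4: u_4=2/3 ∈ [16/25, 1) → index 5
j=5: u_5=5/6 ∈ [16/25, 1) → index 5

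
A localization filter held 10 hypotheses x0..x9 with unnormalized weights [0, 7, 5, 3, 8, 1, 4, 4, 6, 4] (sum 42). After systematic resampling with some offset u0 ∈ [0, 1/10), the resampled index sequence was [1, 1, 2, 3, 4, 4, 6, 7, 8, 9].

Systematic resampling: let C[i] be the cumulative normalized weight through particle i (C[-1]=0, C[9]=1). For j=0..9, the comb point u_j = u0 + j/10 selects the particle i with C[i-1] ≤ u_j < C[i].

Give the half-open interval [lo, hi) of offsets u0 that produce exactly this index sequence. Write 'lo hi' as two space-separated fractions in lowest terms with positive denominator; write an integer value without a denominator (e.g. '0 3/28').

C = [0, 1/6, 2/7, 5/14, 23/42, 4/7, 2/3, 16/21, 19/21, 1]
j=0 picked index 1: u0 ∈ [0, 1/6)
j=1 picked index 1: u0 ∈ [-1/10, 1/15)
j=2 picked index 2: u0 ∈ [-1/30, 3/35)
j=3 picked index 3: u0 ∈ [-1/70, 2/35)
j=4 picked index 4: u0 ∈ [-3/70, 31/210)
j=5 picked index 4: u0 ∈ [-1/7, 1/21)
j=6 picked index 6: u0 ∈ [-1/35, 1/15)
j=7 picked index 7: u0 ∈ [-1/30, 13/210)
j=8 picked index 8: u0 ∈ [-4/105, 11/105)
j=9 picked index 9: u0 ∈ [1/210, 1/10)
intersection: [1/210, 1/21)

1/210 1/21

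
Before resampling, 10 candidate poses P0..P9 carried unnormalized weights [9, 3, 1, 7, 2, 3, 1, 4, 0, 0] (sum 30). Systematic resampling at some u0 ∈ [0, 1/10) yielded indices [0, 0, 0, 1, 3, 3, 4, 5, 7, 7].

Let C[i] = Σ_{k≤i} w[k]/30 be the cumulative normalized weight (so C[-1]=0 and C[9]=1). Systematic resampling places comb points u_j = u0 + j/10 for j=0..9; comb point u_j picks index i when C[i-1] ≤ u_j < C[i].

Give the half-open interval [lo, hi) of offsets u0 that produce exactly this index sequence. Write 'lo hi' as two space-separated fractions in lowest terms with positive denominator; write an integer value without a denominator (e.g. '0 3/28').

1/15 1/10

C = [3/10, 2/5, 13/30, 2/3, 11/15, 5/6, 13/15, 1, 1, 1]
j=0 picked index 0: u0 ∈ [0, 3/10)
j=1 picked index 0: u0 ∈ [-1/10, 1/5)
j=2 picked index 0: u0 ∈ [-1/5, 1/10)
j=3 picked index 1: u0 ∈ [0, 1/10)
j=4 picked index 3: u0 ∈ [1/30, 4/15)
j=5 picked index 3: u0 ∈ [-1/15, 1/6)
j=6 picked index 4: u0 ∈ [1/15, 2/15)
j=7 picked index 5: u0 ∈ [1/30, 2/15)
j=8 picked index 7: u0 ∈ [1/15, 1/5)
j=9 picked index 7: u0 ∈ [-1/30, 1/10)
intersection: [1/15, 1/10)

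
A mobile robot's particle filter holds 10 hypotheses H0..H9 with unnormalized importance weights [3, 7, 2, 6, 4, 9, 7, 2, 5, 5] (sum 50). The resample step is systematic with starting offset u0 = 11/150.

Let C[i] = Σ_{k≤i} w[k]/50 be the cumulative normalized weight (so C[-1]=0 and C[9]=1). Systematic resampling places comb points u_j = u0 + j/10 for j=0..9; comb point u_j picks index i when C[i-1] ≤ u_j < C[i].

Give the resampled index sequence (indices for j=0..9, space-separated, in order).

C = [3/50, 1/5, 6/25, 9/25, 11/25, 31/50, 19/25, 4/5, 9/10, 1]
j=0: u_0=11/150 ∈ [3/50, 1/5) → index 1
j=1: u_1=13/75 ∈ [3/50, 1/5) → index 1
j=2: u_2=41/150 ∈ [6/25, 9/25) → index 3
j=3: u_3=28/75 ∈ [9/25, 11/25) → index 4
j=4: u_4=71/150 ∈ [11/25, 31/50) → index 5
j=5: u_5=43/75 ∈ [11/25, 31/50) → index 5
j=6: u_6=101/150 ∈ [31/50, 19/25) → index 6
j=7: u_7=58/75 ∈ [19/25, 4/5) → index 7
j=8: u_8=131/150 ∈ [4/5, 9/10) → index 8
j=9: u_9=73/75 ∈ [9/10, 1) → index 9

1 1 3 4 5 5 6 7 8 9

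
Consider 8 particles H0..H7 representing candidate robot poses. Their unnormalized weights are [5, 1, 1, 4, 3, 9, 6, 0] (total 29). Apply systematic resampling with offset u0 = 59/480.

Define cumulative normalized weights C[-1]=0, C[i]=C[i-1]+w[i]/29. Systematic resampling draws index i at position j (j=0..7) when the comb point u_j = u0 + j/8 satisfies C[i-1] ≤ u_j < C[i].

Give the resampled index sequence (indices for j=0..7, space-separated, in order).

0 3 3 5 5 5 6 6

C = [5/29, 6/29, 7/29, 11/29, 14/29, 23/29, 1, 1]
j=0: u_0=59/480 ∈ [0, 5/29) → index 0
j=1: u_1=119/480 ∈ [7/29, 11/29) → index 3
j=2: u_2=179/480 ∈ [7/29, 11/29) → index 3
j=3: u_3=239/480 ∈ [14/29, 23/29) → index 5
j=4: u_4=299/480 ∈ [14/29, 23/29) → index 5
j=5: u_5=359/480 ∈ [14/29, 23/29) → index 5
j=6: u_6=419/480 ∈ [23/29, 1) → index 6
j=7: u_7=479/480 ∈ [23/29, 1) → index 6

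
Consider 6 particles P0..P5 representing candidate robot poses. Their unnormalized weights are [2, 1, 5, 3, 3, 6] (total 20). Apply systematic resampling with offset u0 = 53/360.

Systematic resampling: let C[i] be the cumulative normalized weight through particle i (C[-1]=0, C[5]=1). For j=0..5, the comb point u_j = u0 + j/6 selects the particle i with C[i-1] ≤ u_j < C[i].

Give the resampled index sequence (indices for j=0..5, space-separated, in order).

1 2 3 4 5 5

C = [1/10, 3/20, 2/5, 11/20, 7/10, 1]
j=0: u_0=53/360 ∈ [1/10, 3/20) → index 1
j=1: u_1=113/360 ∈ [3/20, 2/5) → index 2
j=2: u_2=173/360 ∈ [2/5, 11/20) → index 3
j=3: u_3=233/360 ∈ [11/20, 7/10) → index 4
j=4: u_4=293/360 ∈ [7/10, 1) → index 5
j=5: u_5=353/360 ∈ [7/10, 1) → index 5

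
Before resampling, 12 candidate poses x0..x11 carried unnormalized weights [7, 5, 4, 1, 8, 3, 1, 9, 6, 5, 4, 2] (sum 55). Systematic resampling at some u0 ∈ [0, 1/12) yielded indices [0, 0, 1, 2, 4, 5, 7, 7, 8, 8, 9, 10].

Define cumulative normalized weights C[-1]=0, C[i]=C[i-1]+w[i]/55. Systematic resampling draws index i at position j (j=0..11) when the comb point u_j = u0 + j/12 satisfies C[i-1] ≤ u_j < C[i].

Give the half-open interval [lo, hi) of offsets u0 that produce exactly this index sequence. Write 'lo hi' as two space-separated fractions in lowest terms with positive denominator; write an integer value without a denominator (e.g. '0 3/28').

C = [7/55, 12/55, 16/55, 17/55, 5/11, 28/55, 29/55, 38/55, 4/5, 49/55, 53/55, 1]
j=0 picked index 0: u0 ∈ [0, 7/55)
j=1 picked index 0: u0 ∈ [-1/12, 29/660)
j=2 picked index 1: u0 ∈ [-13/330, 17/330)
j=3 picked index 2: u0 ∈ [-7/220, 9/220)
j=4 picked index 4: u0 ∈ [-4/165, 4/33)
j=5 picked index 5: u0 ∈ [5/132, 61/660)
j=6 picked index 7: u0 ∈ [3/110, 21/110)
j=7 picked index 7: u0 ∈ [-37/660, 71/660)
j=8 picked index 8: u0 ∈ [4/165, 2/15)
j=9 picked index 8: u0 ∈ [-13/220, 1/20)
j=10 picked index 9: u0 ∈ [-1/30, 19/330)
j=11 picked index 10: u0 ∈ [-17/660, 31/660)
intersection: [5/132, 9/220)

5/132 9/220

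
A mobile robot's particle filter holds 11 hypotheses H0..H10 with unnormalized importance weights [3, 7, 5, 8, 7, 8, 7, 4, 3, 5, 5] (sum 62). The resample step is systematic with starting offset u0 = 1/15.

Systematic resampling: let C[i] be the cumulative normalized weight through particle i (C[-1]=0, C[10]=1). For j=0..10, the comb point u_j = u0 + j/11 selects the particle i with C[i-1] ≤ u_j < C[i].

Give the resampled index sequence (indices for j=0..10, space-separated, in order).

C = [3/62, 5/31, 15/62, 23/62, 15/31, 19/31, 45/62, 49/62, 26/31, 57/62, 1]
j=0: u_0=1/15 ∈ [3/62, 5/31) → index 1
j=1: u_1=26/165 ∈ [3/62, 5/31) → index 1
j=2: u_2=41/165 ∈ [15/62, 23/62) → index 3
j=3: u_3=56/165 ∈ [15/62, 23/62) → index 3
j=4: u_4=71/165 ∈ [23/62, 15/31) → index 4
j=5: u_5=86/165 ∈ [15/31, 19/31) → index 5
j=6: u_6=101/165 ∈ [15/31, 19/31) → index 5
j=7: u_7=116/165 ∈ [19/31, 45/62) → index 6
j=8: u_8=131/165 ∈ [49/62, 26/31) → index 8
j=9: u_9=146/165 ∈ [26/31, 57/62) → index 9
j=10: u_10=161/165 ∈ [57/62, 1) → index 10

1 1 3 3 4 5 5 6 8 9 10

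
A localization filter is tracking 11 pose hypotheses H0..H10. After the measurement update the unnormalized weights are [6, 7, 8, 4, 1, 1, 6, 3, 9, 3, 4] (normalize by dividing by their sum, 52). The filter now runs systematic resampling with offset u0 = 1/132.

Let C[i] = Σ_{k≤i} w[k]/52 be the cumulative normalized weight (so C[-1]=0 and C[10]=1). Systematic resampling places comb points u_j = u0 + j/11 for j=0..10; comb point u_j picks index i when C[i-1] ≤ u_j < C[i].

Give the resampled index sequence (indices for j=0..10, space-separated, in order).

C = [3/26, 1/4, 21/52, 25/52, 1/2, 27/52, 33/52, 9/13, 45/52, 12/13, 1]
j=0: u_0=1/132 ∈ [0, 3/26) → index 0
j=1: u_1=13/132 ∈ [0, 3/26) → index 0
j=2: u_2=25/132 ∈ [3/26, 1/4) → index 1
j=3: u_3=37/132 ∈ [1/4, 21/52) → index 2
j=4: u_4=49/132 ∈ [1/4, 21/52) → index 2
j=5: u_5=61/132 ∈ [21/52, 25/52) → index 3
j=6: u_6=73/132 ∈ [27/52, 33/52) → index 6
j=7: u_7=85/132 ∈ [33/52, 9/13) → index 7
j=8: u_8=97/132 ∈ [9/13, 45/52) → index 8
j=9: u_9=109/132 ∈ [9/13, 45/52) → index 8
j=10: u_10=11/12 ∈ [45/52, 12/13) → index 9

0 0 1 2 2 3 6 7 8 8 9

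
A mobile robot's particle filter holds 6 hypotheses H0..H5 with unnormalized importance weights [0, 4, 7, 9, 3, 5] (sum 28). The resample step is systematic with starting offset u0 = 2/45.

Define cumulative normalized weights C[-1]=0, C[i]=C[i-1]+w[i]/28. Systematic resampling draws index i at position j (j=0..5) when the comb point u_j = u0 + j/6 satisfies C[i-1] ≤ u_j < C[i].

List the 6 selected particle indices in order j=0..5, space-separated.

1 2 2 3 3 5

C = [0, 1/7, 11/28, 5/7, 23/28, 1]
j=0: u_0=2/45 ∈ [0, 1/7) → index 1
j=1: u_1=19/90 ∈ [1/7, 11/28) → index 2
j=2: u_2=17/45 ∈ [1/7, 11/28) → index 2
j=3: u_3=49/90 ∈ [11/28, 5/7) → index 3
j=4: u_4=32/45 ∈ [11/28, 5/7) → index 3
j=5: u_5=79/90 ∈ [23/28, 1) → index 5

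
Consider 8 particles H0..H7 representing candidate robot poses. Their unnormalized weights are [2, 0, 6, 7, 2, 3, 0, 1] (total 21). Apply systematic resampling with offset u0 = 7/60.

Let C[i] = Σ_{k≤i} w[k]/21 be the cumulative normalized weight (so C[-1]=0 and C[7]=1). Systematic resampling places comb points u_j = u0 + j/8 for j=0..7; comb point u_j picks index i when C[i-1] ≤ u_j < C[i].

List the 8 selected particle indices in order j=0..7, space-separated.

C = [2/21, 2/21, 8/21, 5/7, 17/21, 20/21, 20/21, 1]
j=0: u_0=7/60 ∈ [2/21, 8/21) → index 2
j=1: u_1=29/120 ∈ [2/21, 8/21) → index 2
j=2: u_2=11/30 ∈ [2/21, 8/21) → index 2
j=3: u_3=59/120 ∈ [8/21, 5/7) → index 3
j=4: u_4=37/60 ∈ [8/21, 5/7) → index 3
j=5: u_5=89/120 ∈ [5/7, 17/21) → index 4
j=6: u_6=13/15 ∈ [17/21, 20/21) → index 5
j=7: u_7=119/120 ∈ [20/21, 1) → index 7

2 2 2 3 3 4 5 7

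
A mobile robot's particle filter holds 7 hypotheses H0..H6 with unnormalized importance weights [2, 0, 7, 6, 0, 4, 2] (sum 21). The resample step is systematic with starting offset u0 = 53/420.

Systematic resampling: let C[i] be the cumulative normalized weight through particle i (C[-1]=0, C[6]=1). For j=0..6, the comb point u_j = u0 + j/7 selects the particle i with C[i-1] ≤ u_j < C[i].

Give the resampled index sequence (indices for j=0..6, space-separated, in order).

C = [2/21, 2/21, 3/7, 5/7, 5/7, 19/21, 1]
j=0: u_0=53/420 ∈ [2/21, 3/7) → index 2
j=1: u_1=113/420 ∈ [2/21, 3/7) → index 2
j=2: u_2=173/420 ∈ [2/21, 3/7) → index 2
j=3: u_3=233/420 ∈ [3/7, 5/7) → index 3
j=4: u_4=293/420 ∈ [3/7, 5/7) → index 3
j=5: u_5=353/420 ∈ [5/7, 19/21) → index 5
j=6: u_6=59/60 ∈ [19/21, 1) → index 6

2 2 2 3 3 5 6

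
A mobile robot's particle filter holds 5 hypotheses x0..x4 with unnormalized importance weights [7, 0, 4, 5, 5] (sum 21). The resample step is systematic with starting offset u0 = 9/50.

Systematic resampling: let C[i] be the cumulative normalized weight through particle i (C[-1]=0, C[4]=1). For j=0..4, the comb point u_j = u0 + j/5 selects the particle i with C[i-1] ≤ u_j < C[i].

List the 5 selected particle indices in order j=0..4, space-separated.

0 2 3 4 4

C = [1/3, 1/3, 11/21, 16/21, 1]
j=0: u_0=9/50 ∈ [0, 1/3) → index 0
j=1: u_1=19/50 ∈ [1/3, 11/21) → index 2
j=2: u_2=29/50 ∈ [11/21, 16/21) → index 3
j=3: u_3=39/50 ∈ [16/21, 1) → index 4
j=4: u_4=49/50 ∈ [16/21, 1) → index 4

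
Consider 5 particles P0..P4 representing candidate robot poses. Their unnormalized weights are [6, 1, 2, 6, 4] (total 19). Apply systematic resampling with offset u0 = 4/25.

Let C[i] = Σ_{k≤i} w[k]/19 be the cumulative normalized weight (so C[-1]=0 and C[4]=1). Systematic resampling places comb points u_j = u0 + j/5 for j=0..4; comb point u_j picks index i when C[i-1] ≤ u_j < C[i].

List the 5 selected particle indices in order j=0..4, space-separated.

C = [6/19, 7/19, 9/19, 15/19, 1]
j=0: u_0=4/25 ∈ [0, 6/19) → index 0
j=1: u_1=9/25 ∈ [6/19, 7/19) → index 1
j=2: u_2=14/25 ∈ [9/19, 15/19) → index 3
j=3: u_3=19/25 ∈ [9/19, 15/19) → index 3
j=4: u_4=24/25 ∈ [15/19, 1) → index 4

0 1 3 3 4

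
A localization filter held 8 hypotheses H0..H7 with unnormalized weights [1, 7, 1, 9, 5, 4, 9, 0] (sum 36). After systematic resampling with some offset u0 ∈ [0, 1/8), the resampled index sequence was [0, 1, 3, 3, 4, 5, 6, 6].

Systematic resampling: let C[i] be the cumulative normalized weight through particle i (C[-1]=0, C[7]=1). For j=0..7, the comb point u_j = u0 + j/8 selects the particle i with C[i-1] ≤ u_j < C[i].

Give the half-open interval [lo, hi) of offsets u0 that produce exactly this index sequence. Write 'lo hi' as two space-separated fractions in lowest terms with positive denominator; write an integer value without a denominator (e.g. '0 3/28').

1/72 1/36

C = [1/36, 2/9, 1/4, 1/2, 23/36, 3/4, 1, 1]
j=0 picked index 0: u0 ∈ [0, 1/36)
j=1 picked index 1: u0 ∈ [-7/72, 7/72)
j=2 picked index 3: u0 ∈ [0, 1/4)
j=3 picked index 3: u0 ∈ [-1/8, 1/8)
j=4 picked index 4: u0 ∈ [0, 5/36)
j=5 picked index 5: u0 ∈ [1/72, 1/8)
j=6 picked index 6: u0 ∈ [0, 1/4)
j=7 picked index 6: u0 ∈ [-1/8, 1/8)
intersection: [1/72, 1/36)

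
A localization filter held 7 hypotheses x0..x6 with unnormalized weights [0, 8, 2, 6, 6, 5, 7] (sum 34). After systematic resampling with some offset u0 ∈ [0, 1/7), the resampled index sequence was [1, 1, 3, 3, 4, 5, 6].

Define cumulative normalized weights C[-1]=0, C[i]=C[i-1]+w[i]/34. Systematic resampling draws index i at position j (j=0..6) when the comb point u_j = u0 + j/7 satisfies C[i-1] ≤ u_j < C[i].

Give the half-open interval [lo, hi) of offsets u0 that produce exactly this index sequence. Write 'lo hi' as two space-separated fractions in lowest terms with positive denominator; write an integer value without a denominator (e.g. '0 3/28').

C = [0, 4/17, 5/17, 8/17, 11/17, 27/34, 1]
j=0 picked index 1: u0 ∈ [0, 4/17)
j=1 picked index 1: u0 ∈ [-1/7, 11/119)
j=2 picked index 3: u0 ∈ [1/119, 22/119)
j=3 picked index 3: u0 ∈ [-16/119, 5/119)
j=4 picked index 4: u0 ∈ [-12/119, 9/119)
j=5 picked index 5: u0 ∈ [-8/119, 19/238)
j=6 picked index 6: u0 ∈ [-15/238, 1/7)
intersection: [1/119, 5/119)

1/119 5/119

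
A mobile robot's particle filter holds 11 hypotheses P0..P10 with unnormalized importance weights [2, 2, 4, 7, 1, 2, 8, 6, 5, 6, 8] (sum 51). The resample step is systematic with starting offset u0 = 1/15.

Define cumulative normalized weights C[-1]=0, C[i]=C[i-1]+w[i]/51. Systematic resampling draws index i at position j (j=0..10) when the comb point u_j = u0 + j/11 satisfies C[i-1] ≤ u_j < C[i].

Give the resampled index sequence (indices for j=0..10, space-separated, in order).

C = [2/51, 4/51, 8/51, 5/17, 16/51, 6/17, 26/51, 32/51, 37/51, 43/51, 1]
j=0: u_0=1/15 ∈ [2/51, 4/51) → index 1
j=1: u_1=26/165 ∈ [8/51, 5/17) → index 3
j=2: u_2=41/165 ∈ [8/51, 5/17) → index 3
j=3: u_3=56/165 ∈ [16/51, 6/17) → index 5
j=4: u_4=71/165 ∈ [6/17, 26/51) → index 6
j=5: u_5=86/165 ∈ [26/51, 32/51) → index 7
j=6: u_6=101/165 ∈ [26/51, 32/51) → index 7
j=7: u_7=116/165 ∈ [32/51, 37/51) → index 8
j=8: u_8=131/165 ∈ [37/51, 43/51) → index 9
j=9: u_9=146/165 ∈ [43/51, 1) → index 10
j=10: u_10=161/165 ∈ [43/51, 1) → index 10

1 3 3 5 6 7 7 8 9 10 10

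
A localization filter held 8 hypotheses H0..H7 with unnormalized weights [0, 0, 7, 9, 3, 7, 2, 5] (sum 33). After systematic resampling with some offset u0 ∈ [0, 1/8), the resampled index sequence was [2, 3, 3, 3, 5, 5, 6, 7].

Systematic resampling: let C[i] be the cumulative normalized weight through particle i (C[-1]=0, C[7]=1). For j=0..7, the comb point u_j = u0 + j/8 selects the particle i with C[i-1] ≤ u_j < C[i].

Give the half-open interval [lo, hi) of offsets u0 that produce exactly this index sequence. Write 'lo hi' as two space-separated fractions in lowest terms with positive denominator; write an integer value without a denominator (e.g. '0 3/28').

23/264 13/132

C = [0, 0, 7/33, 16/33, 19/33, 26/33, 28/33, 1]
j=0 picked index 2: u0 ∈ [0, 7/33)
j=1 picked index 3: u0 ∈ [23/264, 95/264)
j=2 picked index 3: u0 ∈ [-5/132, 31/132)
j=3 picked index 3: u0 ∈ [-43/264, 29/264)
j=4 picked index 5: u0 ∈ [5/66, 19/66)
j=5 picked index 5: u0 ∈ [-13/264, 43/264)
j=6 picked index 6: u0 ∈ [5/132, 13/132)
j=7 picked index 7: u0 ∈ [-7/264, 1/8)
intersection: [23/264, 13/132)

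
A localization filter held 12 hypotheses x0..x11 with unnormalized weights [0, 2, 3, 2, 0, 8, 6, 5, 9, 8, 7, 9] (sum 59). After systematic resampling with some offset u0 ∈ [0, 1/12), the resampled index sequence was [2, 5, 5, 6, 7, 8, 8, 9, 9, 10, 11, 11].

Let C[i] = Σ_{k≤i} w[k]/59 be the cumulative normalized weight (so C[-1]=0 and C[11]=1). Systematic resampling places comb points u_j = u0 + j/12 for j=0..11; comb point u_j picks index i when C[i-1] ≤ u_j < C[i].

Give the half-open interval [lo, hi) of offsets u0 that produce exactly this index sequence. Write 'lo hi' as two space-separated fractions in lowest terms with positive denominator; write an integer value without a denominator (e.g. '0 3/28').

C = [0, 2/59, 5/59, 7/59, 7/59, 15/59, 21/59, 26/59, 35/59, 43/59, 50/59, 1]
j=0 picked index 2: u0 ∈ [2/59, 5/59)
j=1 picked index 5: u0 ∈ [25/708, 121/708)
j=2 picked index 5: u0 ∈ [-17/354, 31/354)
j=3 picked index 6: u0 ∈ [1/236, 25/236)
j=4 picked index 7: u0 ∈ [4/177, 19/177)
j=5 picked index 8: u0 ∈ [17/708, 125/708)
j=6 picked index 8: u0 ∈ [-7/118, 11/118)
j=7 picked index 9: u0 ∈ [7/708, 103/708)
j=8 picked index 9: u0 ∈ [-13/177, 11/177)
j=9 picked index 10: u0 ∈ [-5/236, 23/236)
j=10 picked index 11: u0 ∈ [5/354, 1/6)
j=11 picked index 11: u0 ∈ [-49/708, 1/12)
intersection: [25/708, 11/177)

25/708 11/177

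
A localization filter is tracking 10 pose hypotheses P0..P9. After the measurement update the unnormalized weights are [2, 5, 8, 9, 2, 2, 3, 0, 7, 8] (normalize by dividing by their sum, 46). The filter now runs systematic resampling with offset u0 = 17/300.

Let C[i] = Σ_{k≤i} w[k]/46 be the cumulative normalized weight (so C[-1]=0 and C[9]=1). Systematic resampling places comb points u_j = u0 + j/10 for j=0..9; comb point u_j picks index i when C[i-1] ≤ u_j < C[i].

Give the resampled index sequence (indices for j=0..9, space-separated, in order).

1 2 2 3 3 4 6 8 9 9

C = [1/23, 7/46, 15/46, 12/23, 13/23, 14/23, 31/46, 31/46, 19/23, 1]
j=0: u_0=17/300 ∈ [1/23, 7/46) → index 1
j=1: u_1=47/300 ∈ [7/46, 15/46) → index 2
j=2: u_2=77/300 ∈ [7/46, 15/46) → index 2
j=3: u_3=107/300 ∈ [15/46, 12/23) → index 3
j=4: u_4=137/300 ∈ [15/46, 12/23) → index 3
j=5: u_5=167/300 ∈ [12/23, 13/23) → index 4
j=6: u_6=197/300 ∈ [14/23, 31/46) → index 6
j=7: u_7=227/300 ∈ [31/46, 19/23) → index 8
j=8: u_8=257/300 ∈ [19/23, 1) → index 9
j=9: u_9=287/300 ∈ [19/23, 1) → index 9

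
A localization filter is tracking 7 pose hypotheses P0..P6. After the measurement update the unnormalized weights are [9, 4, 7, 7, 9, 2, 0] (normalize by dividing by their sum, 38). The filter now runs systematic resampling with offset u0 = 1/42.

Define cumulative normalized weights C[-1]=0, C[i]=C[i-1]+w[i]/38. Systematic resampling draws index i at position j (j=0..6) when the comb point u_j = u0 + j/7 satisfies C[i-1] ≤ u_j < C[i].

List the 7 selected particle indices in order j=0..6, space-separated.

0 0 1 2 3 4 4

C = [9/38, 13/38, 10/19, 27/38, 18/19, 1, 1]
j=0: u_0=1/42 ∈ [0, 9/38) → index 0
j=1: u_1=1/6 ∈ [0, 9/38) → index 0
j=2: u_2=13/42 ∈ [9/38, 13/38) → index 1
j=3: u_3=19/42 ∈ [13/38, 10/19) → index 2
j=4: u_4=25/42 ∈ [10/19, 27/38) → index 3
j=5: u_5=31/42 ∈ [27/38, 18/19) → index 4
j=6: u_6=37/42 ∈ [27/38, 18/19) → index 4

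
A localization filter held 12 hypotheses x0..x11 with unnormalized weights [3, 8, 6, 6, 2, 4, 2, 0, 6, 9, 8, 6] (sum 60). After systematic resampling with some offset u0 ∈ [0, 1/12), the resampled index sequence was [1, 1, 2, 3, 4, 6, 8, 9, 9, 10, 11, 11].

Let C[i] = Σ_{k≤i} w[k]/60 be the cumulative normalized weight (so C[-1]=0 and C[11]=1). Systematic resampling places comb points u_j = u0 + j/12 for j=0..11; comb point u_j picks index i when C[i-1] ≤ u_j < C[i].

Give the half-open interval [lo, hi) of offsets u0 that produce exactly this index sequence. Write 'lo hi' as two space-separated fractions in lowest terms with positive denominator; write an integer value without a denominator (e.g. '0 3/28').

C = [1/20, 11/60, 17/60, 23/60, 5/12, 29/60, 31/60, 31/60, 37/60, 23/30, 9/10, 1]
j=0 picked index 1: u0 ∈ [1/20, 11/60)
j=1 picked index 1: u0 ∈ [-1/30, 1/10)
j=2 picked index 2: u0 ∈ [1/60, 7/60)
j=3 picked index 3: u0 ∈ [1/30, 2/15)
j=4 picked index 4: u0 ∈ [1/20, 1/12)
j=5 picked index 6: u0 ∈ [1/15, 1/10)
j=6 picked index 8: u0 ∈ [1/60, 7/60)
j=7 picked index 9: u0 ∈ [1/30, 11/60)
j=8 picked index 9: u0 ∈ [-1/20, 1/10)
j=9 picked index 10: u0 ∈ [1/60, 3/20)
j=10 picked index 11: u0 ∈ [1/15, 1/6)
j=11 picked index 11: u0 ∈ [-1/60, 1/12)
intersection: [1/15, 1/12)

1/15 1/12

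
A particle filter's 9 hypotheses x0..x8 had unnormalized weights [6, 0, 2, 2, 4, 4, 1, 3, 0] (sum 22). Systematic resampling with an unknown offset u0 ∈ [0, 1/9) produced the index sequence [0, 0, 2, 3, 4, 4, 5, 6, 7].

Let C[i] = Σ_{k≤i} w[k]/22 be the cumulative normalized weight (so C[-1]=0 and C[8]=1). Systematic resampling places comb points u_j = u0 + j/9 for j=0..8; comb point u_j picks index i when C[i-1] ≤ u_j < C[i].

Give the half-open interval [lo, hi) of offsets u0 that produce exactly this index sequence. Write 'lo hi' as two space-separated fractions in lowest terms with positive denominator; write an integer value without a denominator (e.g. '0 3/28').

5/99 8/99

C = [3/11, 3/11, 4/11, 5/11, 7/11, 9/11, 19/22, 1, 1]
j=0 picked index 0: u0 ∈ [0, 3/11)
j=1 picked index 0: u0 ∈ [-1/9, 16/99)
j=2 picked index 2: u0 ∈ [5/99, 14/99)
j=3 picked index 3: u0 ∈ [1/33, 4/33)
j=4 picked index 4: u0 ∈ [1/99, 19/99)
j=5 picked index 4: u0 ∈ [-10/99, 8/99)
j=6 picked index 5: u0 ∈ [-1/33, 5/33)
j=7 picked index 6: u0 ∈ [4/99, 17/198)
j=8 picked index 7: u0 ∈ [-5/198, 1/9)
intersection: [5/99, 8/99)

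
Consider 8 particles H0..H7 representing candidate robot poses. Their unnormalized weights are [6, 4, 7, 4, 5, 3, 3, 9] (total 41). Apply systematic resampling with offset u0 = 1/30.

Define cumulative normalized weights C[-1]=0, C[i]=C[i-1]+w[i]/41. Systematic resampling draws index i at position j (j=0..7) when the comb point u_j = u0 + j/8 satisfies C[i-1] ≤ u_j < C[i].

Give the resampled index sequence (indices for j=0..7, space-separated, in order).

C = [6/41, 10/41, 17/41, 21/41, 26/41, 29/41, 32/41, 1]
j=0: u_0=1/30 ∈ [0, 6/41) → index 0
j=1: u_1=19/120 ∈ [6/41, 10/41) → index 1
j=2: u_2=17/60 ∈ [10/41, 17/41) → index 2
j=3: u_3=49/120 ∈ [10/41, 17/41) → index 2
j=4: u_4=8/15 ∈ [21/41, 26/41) → index 4
j=5: u_5=79/120 ∈ [26/41, 29/41) → index 5
j=6: u_6=47/60 ∈ [32/41, 1) → index 7
j=7: u_7=109/120 ∈ [32/41, 1) → index 7

0 1 2 2 4 5 7 7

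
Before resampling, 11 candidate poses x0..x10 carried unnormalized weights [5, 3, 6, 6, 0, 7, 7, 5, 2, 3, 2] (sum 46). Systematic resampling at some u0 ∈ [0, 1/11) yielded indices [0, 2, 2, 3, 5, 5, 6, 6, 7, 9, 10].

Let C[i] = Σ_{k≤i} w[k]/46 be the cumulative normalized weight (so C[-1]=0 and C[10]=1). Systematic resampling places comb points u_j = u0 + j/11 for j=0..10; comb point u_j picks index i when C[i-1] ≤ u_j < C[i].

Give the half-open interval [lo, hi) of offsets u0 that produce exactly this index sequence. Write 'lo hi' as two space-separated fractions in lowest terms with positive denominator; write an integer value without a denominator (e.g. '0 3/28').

C = [5/46, 4/23, 7/23, 10/23, 10/23, 27/46, 17/23, 39/46, 41/46, 22/23, 1]
j=0 picked index 0: u0 ∈ [0, 5/46)
j=1 picked index 2: u0 ∈ [21/253, 54/253)
j=2 picked index 2: u0 ∈ [-2/253, 31/253)
j=3 picked index 3: u0 ∈ [8/253, 41/253)
j=4 picked index 5: u0 ∈ [18/253, 113/506)
j=5 picked index 5: u0 ∈ [-5/253, 67/506)
j=6 picked index 6: u0 ∈ [21/506, 49/253)
j=7 picked index 6: u0 ∈ [-25/506, 26/253)
j=8 picked index 7: u0 ∈ [3/253, 61/506)
j=9 picked index 9: u0 ∈ [37/506, 35/253)
j=10 picked index 10: u0 ∈ [12/253, 1/11)
intersection: [21/253, 1/11)

21/253 1/11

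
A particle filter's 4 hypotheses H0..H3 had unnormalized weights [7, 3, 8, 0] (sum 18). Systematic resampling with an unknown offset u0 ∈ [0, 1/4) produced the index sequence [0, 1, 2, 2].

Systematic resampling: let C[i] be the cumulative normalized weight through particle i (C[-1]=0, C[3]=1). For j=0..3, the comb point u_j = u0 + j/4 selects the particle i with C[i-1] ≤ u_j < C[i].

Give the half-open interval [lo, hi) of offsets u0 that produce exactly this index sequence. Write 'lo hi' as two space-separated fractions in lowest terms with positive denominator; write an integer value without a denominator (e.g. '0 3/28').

5/36 1/4

C = [7/18, 5/9, 1, 1]
j=0 picked index 0: u0 ∈ [0, 7/18)
j=1 picked index 1: u0 ∈ [5/36, 11/36)
j=2 picked index 2: u0 ∈ [1/18, 1/2)
j=3 picked index 2: u0 ∈ [-7/36, 1/4)
intersection: [5/36, 1/4)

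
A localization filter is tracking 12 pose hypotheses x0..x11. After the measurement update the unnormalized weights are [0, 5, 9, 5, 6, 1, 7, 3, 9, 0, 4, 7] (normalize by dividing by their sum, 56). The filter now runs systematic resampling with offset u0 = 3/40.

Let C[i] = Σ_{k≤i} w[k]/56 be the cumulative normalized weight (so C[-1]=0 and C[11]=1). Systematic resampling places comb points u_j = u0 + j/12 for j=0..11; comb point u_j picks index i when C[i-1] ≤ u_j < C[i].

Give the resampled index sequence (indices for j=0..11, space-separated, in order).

1 2 2 3 4 6 6 8 8 10 11 11

C = [0, 5/56, 1/4, 19/56, 25/56, 13/28, 33/56, 9/14, 45/56, 45/56, 7/8, 1]
j=0: u_0=3/40 ∈ [0, 5/56) → index 1
j=1: u_1=19/120 ∈ [5/56, 1/4) → index 2
j=2: u_2=29/120 ∈ [5/56, 1/4) → index 2
j=3: u_3=13/40 ∈ [1/4, 19/56) → index 3
j=4: u_4=49/120 ∈ [19/56, 25/56) → index 4
j=5: u_5=59/120 ∈ [13/28, 33/56) → index 6
j=6: u_6=23/40 ∈ [13/28, 33/56) → index 6
j=7: u_7=79/120 ∈ [9/14, 45/56) → index 8
j=8: u_8=89/120 ∈ [9/14, 45/56) → index 8
j=9: u_9=33/40 ∈ [45/56, 7/8) → index 10
j=10: u_10=109/120 ∈ [7/8, 1) → index 11
j=11: u_11=119/120 ∈ [7/8, 1) → index 11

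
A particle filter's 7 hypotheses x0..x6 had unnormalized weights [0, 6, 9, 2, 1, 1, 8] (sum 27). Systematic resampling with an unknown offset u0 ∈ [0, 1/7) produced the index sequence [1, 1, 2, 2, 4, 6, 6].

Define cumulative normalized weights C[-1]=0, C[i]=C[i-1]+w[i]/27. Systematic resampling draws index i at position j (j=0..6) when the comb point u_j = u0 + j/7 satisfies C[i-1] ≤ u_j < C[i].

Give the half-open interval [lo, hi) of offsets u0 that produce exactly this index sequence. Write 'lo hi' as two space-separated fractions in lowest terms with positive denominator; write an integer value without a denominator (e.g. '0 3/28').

11/189 5/63

C = [0, 2/9, 5/9, 17/27, 2/3, 19/27, 1]
j=0 picked index 1: u0 ∈ [0, 2/9)
j=1 picked index 1: u0 ∈ [-1/7, 5/63)
j=2 picked index 2: u0 ∈ [-4/63, 17/63)
j=3 picked index 2: u0 ∈ [-13/63, 8/63)
j=4 picked index 4: u0 ∈ [11/189, 2/21)
j=5 picked index 6: u0 ∈ [-2/189, 2/7)
j=6 picked index 6: u0 ∈ [-29/189, 1/7)
intersection: [11/189, 5/63)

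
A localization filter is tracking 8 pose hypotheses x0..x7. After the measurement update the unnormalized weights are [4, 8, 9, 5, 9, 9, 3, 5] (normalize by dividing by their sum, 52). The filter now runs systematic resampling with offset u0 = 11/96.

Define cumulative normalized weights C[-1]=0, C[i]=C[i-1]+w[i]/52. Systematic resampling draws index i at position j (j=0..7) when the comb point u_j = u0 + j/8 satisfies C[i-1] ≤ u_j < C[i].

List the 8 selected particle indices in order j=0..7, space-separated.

C = [1/13, 3/13, 21/52, 1/2, 35/52, 11/13, 47/52, 1]
j=0: u_0=11/96 ∈ [1/13, 3/13) → index 1
j=1: u_1=23/96 ∈ [3/13, 21/52) → index 2
j=2: u_2=35/96 ∈ [3/13, 21/52) → index 2
j=3: u_3=47/96 ∈ [21/52, 1/2) → index 3
j=4: u_4=59/96 ∈ [1/2, 35/52) → index 4
j=5: u_5=71/96 ∈ [35/52, 11/13) → index 5
j=6: u_6=83/96 ∈ [11/13, 47/52) → index 6
j=7: u_7=95/96 ∈ [47/52, 1) → index 7

1 2 2 3 4 5 6 7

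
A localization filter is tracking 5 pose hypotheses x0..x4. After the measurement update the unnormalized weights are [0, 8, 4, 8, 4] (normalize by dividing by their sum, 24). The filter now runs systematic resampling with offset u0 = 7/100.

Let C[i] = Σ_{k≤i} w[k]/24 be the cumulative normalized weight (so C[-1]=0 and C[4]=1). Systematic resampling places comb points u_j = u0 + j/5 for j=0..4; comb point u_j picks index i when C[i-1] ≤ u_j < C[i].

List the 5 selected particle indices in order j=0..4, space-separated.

1 1 2 3 4

C = [0, 1/3, 1/2, 5/6, 1]
j=0: u_0=7/100 ∈ [0, 1/3) → index 1
j=1: u_1=27/100 ∈ [0, 1/3) → index 1
j=2: u_2=47/100 ∈ [1/3, 1/2) → index 2
j=3: u_3=67/100 ∈ [1/2, 5/6) → index 3
j=4: u_4=87/100 ∈ [5/6, 1) → index 4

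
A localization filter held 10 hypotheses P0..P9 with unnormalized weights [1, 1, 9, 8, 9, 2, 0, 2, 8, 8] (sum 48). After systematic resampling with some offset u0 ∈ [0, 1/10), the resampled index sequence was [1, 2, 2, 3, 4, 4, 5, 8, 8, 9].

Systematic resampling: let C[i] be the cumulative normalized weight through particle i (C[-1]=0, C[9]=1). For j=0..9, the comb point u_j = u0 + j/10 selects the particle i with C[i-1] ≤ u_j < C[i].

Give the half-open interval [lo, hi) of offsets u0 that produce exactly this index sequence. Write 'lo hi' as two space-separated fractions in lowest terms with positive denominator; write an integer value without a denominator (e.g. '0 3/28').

C = [1/48, 1/24, 11/48, 19/48, 7/12, 5/8, 5/8, 2/3, 5/6, 1]
j=0 picked index 1: u0 ∈ [1/48, 1/24)
j=1 picked index 2: u0 ∈ [-7/120, 31/240)
j=2 picked index 2: u0 ∈ [-19/120, 7/240)
j=3 picked index 3: u0 ∈ [-17/240, 23/240)
j=4 picked index 4: u0 ∈ [-1/240, 11/60)
j=5 picked index 4: u0 ∈ [-5/48, 1/12)
j=6 picked index 5: u0 ∈ [-1/60, 1/40)
j=7 picked index 8: u0 ∈ [-1/30, 2/15)
j=8 picked index 8: u0 ∈ [-2/15, 1/30)
j=9 picked index 9: u0 ∈ [-1/15, 1/10)
intersection: [1/48, 1/40)

1/48 1/40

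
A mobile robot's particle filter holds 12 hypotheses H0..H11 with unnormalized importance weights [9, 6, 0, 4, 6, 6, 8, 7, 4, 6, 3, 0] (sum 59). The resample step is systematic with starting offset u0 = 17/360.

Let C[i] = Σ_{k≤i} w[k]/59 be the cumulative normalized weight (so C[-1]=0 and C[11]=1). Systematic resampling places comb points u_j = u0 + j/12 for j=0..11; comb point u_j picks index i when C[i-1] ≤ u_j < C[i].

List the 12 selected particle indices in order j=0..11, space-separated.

0 0 1 3 4 5 6 6 7 8 9 10

C = [9/59, 15/59, 15/59, 19/59, 25/59, 31/59, 39/59, 46/59, 50/59, 56/59, 1, 1]
j=0: u_0=17/360 ∈ [0, 9/59) → index 0
j=1: u_1=47/360 ∈ [0, 9/59) → index 0
j=2: u_2=77/360 ∈ [9/59, 15/59) → index 1
j=3: u_3=107/360 ∈ [15/59, 19/59) → index 3
j=4: u_4=137/360 ∈ [19/59, 25/59) → index 4
j=5: u_5=167/360 ∈ [25/59, 31/59) → index 5
j=6: u_6=197/360 ∈ [31/59, 39/59) → index 6
j=7: u_7=227/360 ∈ [31/59, 39/59) → index 6
j=8: u_8=257/360 ∈ [39/59, 46/59) → index 7
j=9: u_9=287/360 ∈ [46/59, 50/59) → index 8
j=10: u_10=317/360 ∈ [50/59, 56/59) → index 9
j=11: u_11=347/360 ∈ [56/59, 1) → index 10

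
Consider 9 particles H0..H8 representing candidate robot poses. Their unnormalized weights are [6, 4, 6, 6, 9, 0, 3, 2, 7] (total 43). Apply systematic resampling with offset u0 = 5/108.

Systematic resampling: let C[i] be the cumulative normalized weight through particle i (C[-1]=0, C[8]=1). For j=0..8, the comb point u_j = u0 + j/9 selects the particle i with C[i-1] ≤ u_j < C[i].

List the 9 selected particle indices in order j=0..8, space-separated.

0 1 2 3 3 4 4 7 8

C = [6/43, 10/43, 16/43, 22/43, 31/43, 31/43, 34/43, 36/43, 1]
j=0: u_0=5/108 ∈ [0, 6/43) → index 0
j=1: u_1=17/108 ∈ [6/43, 10/43) → index 1
j=2: u_2=29/108 ∈ [10/43, 16/43) → index 2
j=3: u_3=41/108 ∈ [16/43, 22/43) → index 3
j=4: u_4=53/108 ∈ [16/43, 22/43) → index 3
j=5: u_5=65/108 ∈ [22/43, 31/43) → index 4
j=6: u_6=77/108 ∈ [22/43, 31/43) → index 4
j=7: u_7=89/108 ∈ [34/43, 36/43) → index 7
j=8: u_8=101/108 ∈ [36/43, 1) → index 8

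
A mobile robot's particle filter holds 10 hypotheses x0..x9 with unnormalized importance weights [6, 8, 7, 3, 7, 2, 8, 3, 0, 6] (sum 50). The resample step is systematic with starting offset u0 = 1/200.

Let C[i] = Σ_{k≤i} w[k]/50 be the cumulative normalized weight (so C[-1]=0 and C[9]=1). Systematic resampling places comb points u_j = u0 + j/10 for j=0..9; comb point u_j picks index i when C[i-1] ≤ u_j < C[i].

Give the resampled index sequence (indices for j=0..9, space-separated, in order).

0 0 1 2 2 4 4 6 6 9

C = [3/25, 7/25, 21/50, 12/25, 31/50, 33/50, 41/50, 22/25, 22/25, 1]
j=0: u_0=1/200 ∈ [0, 3/25) → index 0
j=1: u_1=21/200 ∈ [0, 3/25) → index 0
j=2: u_2=41/200 ∈ [3/25, 7/25) → index 1
j=3: u_3=61/200 ∈ [7/25, 21/50) → index 2
j=4: u_4=81/200 ∈ [7/25, 21/50) → index 2
j=5: u_5=101/200 ∈ [12/25, 31/50) → index 4
j=6: u_6=121/200 ∈ [12/25, 31/50) → index 4
j=7: u_7=141/200 ∈ [33/50, 41/50) → index 6
j=8: u_8=161/200 ∈ [33/50, 41/50) → index 6
j=9: u_9=181/200 ∈ [22/25, 1) → index 9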